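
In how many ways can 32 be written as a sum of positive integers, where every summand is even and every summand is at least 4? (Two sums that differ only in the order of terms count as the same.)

55

A partial list (first 12 by largest part):
32
28,4
26,6
24,8
24,4,4
22,10
22,6,4
20,12
20,8,4
20,6,6
20,4,4,4
18,14
…and 43 more, for 55 total.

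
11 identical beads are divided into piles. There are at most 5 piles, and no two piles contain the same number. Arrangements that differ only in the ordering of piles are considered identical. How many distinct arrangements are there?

They are:
11
10,1
9,2
8,3
8,2,1
7,4
7,3,1
6,5
6,4,1
6,3,2
5,4,2
5,3,2,1

12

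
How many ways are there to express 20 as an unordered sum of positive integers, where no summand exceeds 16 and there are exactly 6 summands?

A full systematic count gives 90.

90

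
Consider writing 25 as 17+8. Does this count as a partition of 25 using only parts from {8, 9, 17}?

The parts sum to 25, and the condition 'each summand belongs to {8, 9, 17}' holds.

Yes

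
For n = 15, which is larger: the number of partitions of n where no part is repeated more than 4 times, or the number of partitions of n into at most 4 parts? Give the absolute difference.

73

Partitions of 15 where no part is repeated more than 4 times: 127.
Partitions of 15 into at most 4 parts: 54.
|127 − 54| = 73.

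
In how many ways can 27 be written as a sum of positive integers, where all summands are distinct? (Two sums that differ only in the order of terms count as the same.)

Counting exhaustively, 192 partitions satisfy the conditions.

192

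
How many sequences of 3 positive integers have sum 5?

By stars and bars with positive parts, the count is C(4,2) = 6.

6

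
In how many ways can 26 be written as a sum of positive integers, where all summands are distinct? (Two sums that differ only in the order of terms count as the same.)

165

Direct enumeration gives 165 partitions.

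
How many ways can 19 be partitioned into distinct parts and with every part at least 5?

7

Listing the qualifying partitions of 19:
19
14+5
13+6
12+7
11+8
10+9
8+6+5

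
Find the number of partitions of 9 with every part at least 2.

Enumerating:
9
2, 7
3, 6
4, 5
2, 2, 5
2, 3, 4
3, 3, 3
2, 2, 2, 3
That's 8 in total.

8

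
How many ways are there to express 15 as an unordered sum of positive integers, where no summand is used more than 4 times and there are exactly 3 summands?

19

Enumerating:
13+1+1
12+2+1
11+3+1
11+2+2
10+4+1
10+3+2
9+5+1
9+4+2
9+3+3
8+6+1
8+5+2
8+4+3
7+7+1
7+6+2
7+5+3
7+4+4
6+6+3
6+5+4
5+5+5
That's 19 in total.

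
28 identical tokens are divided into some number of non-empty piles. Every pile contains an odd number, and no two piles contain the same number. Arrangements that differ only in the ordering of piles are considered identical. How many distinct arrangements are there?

The partitions of 28 that satisfy the conditions:
1,27
3,25
5,23
7,21
9,19
1,3,5,19
11,17
1,3,7,17
13,15
1,3,9,15
1,5,7,15
1,3,11,13
1,5,9,13
3,5,7,13
1,7,9,11
3,5,9,11
That's 16 in total.

16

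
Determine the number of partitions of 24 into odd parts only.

A full systematic count gives 122.

122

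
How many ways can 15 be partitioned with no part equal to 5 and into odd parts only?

17

Listing the qualifying partitions of 15:
15
13, 1, 1
11, 3, 1
11, 1, 1, 1, 1
9, 3, 3
9, 3, 1, 1, 1
9, 1, 1, 1, 1, 1, 1
7, 7, 1
7, 3, 3, 1, 1
7, 3, 1, 1, 1, 1, 1
7, 1, 1, 1, 1, 1, 1, 1, 1
3, 3, 3, 3, 3
3, 3, 3, 3, 1, 1, 1
3, 3, 3, 1, 1, 1, 1, 1, 1
3, 3, 1, 1, 1, 1, 1, 1, 1, 1, 1
3, 1, 1, 1, 1, 1, 1, 1, 1, 1, 1, 1, 1
1, 1, 1, 1, 1, 1, 1, 1, 1, 1, 1, 1, 1, 1, 1
Counting gives 17.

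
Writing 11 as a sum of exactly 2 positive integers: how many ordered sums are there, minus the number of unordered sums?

5

Ordered (compositions into 2 parts): C(10,1) = 10.
Partitions of 11 into exactly 2 parts: 5.
Difference: 10 − 5 = 5.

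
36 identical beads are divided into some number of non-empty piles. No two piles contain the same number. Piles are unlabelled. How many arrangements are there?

668

Enumerating by decreasing first part gives 668 partitions in all.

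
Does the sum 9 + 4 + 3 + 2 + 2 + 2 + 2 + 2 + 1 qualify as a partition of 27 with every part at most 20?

The parts sum to 27, and the condition 'no summand exceeds 20' holds.

Yes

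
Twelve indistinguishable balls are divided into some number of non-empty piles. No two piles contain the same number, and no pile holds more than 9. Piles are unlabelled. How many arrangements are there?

Listing the qualifying partitions of 12:
3+9
1+2+9
4+8
1+3+8
5+7
1+4+7
2+3+7
1+5+6
2+4+6
1+2+3+6
3+4+5
1+2+4+5
Counting gives 12.

12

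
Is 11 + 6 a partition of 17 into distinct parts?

Yes

The parts sum to 17, and the condition 'all summands are distinct' holds.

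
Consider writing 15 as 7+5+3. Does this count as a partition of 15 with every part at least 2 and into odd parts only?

Yes

The parts sum to 15, and the condition 'every summand is at least 2' holds; the condition 'every summand is odd' holds.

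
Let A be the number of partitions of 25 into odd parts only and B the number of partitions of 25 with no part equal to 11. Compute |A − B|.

1681

Partitions of 25 into odd parts only: 142.
Partitions of 25 with no part equal to 11: 1823.
|142 − 1823| = 1681.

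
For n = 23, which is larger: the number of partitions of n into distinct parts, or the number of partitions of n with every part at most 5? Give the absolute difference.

187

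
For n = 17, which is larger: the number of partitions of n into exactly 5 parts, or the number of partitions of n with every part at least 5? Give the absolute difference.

Partitions of 17 into exactly 5 parts: 47.
Partitions of 17 with every part at least 5: 7.
|47 − 7| = 40.

40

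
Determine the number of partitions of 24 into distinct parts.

There are 122 such partitions.

122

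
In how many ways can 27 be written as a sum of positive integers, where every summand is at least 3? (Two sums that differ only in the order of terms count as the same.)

Systematic enumeration (by largest part, then next-largest, …) yields 191.

191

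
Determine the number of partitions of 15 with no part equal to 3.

99

Direct enumeration gives 99 partitions.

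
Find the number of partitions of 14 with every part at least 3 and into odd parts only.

4

They are:
11+3
9+5
7+7
5+3+3+3
That's 4 in total.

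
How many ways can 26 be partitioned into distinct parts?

165

A full systematic count gives 165.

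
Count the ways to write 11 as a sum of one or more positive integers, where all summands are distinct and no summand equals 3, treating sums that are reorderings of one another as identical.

8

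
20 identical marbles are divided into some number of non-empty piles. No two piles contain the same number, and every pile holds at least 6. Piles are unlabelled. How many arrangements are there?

The partitions of 20 that satisfy the conditions:
20
14+6
13+7
12+8
11+9
Counting gives 5.

5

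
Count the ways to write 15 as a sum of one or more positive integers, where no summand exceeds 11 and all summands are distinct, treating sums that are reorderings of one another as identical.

The partitions of 15 that satisfy the conditions:
11+4
11+3+1
10+5
10+4+1
10+3+2
9+6
9+5+1
9+4+2
9+3+2+1
8+7
8+6+1
8+5+2
8+4+3
8+4+2+1
7+6+2
7+5+3
7+5+2+1
7+4+3+1
6+5+4
6+5+3+1
6+4+3+2
5+4+3+2+1

22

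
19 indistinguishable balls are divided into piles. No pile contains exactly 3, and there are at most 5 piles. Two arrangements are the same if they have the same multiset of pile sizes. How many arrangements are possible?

100

Enumerating by decreasing first part gives 100 partitions in all.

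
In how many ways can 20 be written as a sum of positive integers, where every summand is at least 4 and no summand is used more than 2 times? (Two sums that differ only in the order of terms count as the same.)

Listing the qualifying partitions of 20:
20
16+4
15+5
14+6
13+7
12+8
12+4+4
11+9
11+5+4
10+10
10+6+4
10+5+5
9+7+4
9+6+5
8+8+4
8+7+5
8+6+6
7+7+6
7+5+4+4
6+6+4+4
6+5+5+4
That's 21 in total.

21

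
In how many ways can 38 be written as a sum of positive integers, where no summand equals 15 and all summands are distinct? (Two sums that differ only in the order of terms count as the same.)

766

Enumerating by decreasing first part gives 766 partitions in all.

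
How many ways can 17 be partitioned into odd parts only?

A partial list (first 12 by largest part):
17
15,1,1
13,3,1
13,1,1,1,1
11,5,1
11,3,3
11,3,1,1,1
11,1,1,1,1,1,1
9,7,1
9,5,3
9,5,1,1,1
9,3,3,1,1
…and 26 more, for 38 total.

38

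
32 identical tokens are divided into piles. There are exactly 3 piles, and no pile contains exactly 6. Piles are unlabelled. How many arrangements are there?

72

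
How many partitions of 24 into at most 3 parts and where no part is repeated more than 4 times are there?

61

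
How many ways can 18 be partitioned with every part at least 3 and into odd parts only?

Listing the qualifying partitions of 18:
15+3
13+5
11+7
9+9
9+3+3+3
7+5+3+3
5+5+5+3
3+3+3+3+3+3

8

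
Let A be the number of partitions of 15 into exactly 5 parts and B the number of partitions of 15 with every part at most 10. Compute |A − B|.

Partitions of 15 into exactly 5 parts: 30.
Partitions of 15 with every part at most 10: 164.
|30 − 164| = 134.

134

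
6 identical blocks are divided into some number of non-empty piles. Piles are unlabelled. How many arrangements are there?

The partitions of 6 that satisfy the conditions:
6
1 + 5
2 + 4
1 + 1 + 4
3 + 3
1 + 2 + 3
1 + 1 + 1 + 3
2 + 2 + 2
1 + 1 + 2 + 2
1 + 1 + 1 + 1 + 2
1 + 1 + 1 + 1 + 1 + 1

11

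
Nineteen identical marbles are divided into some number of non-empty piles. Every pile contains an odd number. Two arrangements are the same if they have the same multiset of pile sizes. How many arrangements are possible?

A partial list (first 12 by largest part):
19
17+1+1
15+3+1
15+1+1+1+1
13+5+1
13+3+3
13+3+1+1+1
13+1+1+1+1+1+1
11+7+1
11+5+3
11+5+1+1+1
11+3+3+1+1
…and 42 more, for 54 total.

54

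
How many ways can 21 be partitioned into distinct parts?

76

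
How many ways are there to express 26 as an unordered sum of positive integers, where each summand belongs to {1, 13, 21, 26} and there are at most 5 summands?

2

Enumerating:
26
13 + 13
That's 2 in total.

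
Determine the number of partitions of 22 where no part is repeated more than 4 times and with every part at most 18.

Direct enumeration gives 621 partitions.

621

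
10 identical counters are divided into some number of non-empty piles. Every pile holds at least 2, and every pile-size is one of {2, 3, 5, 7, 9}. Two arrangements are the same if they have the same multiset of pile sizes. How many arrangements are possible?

Enumerating:
7+3
5+5
5+3+2
3+3+2+2
2+2+2+2+2
That's 5 in total.

5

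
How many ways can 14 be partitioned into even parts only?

Listing the qualifying partitions of 14:
14
12 + 2
10 + 4
10 + 2 + 2
8 + 6
8 + 4 + 2
8 + 2 + 2 + 2
6 + 6 + 2
6 + 4 + 4
6 + 4 + 2 + 2
6 + 2 + 2 + 2 + 2
4 + 4 + 4 + 2
4 + 4 + 2 + 2 + 2
4 + 2 + 2 + 2 + 2 + 2
2 + 2 + 2 + 2 + 2 + 2 + 2

15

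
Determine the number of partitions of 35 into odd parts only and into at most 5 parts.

115

A full systematic count gives 115.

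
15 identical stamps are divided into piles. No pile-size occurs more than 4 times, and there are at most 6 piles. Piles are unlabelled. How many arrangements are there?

A full systematic count gives 107.

107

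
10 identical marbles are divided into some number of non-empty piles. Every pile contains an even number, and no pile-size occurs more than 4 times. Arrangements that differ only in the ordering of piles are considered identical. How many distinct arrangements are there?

6

Listing the qualifying partitions of 10:
10
8, 2
6, 4
6, 2, 2
4, 4, 2
4, 2, 2, 2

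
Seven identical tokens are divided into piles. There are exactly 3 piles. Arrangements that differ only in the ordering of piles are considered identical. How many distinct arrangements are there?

They are:
1+1+5
1+2+4
1+3+3
2+2+3

4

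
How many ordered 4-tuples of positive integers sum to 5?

4

Equivalently, choose which 3 of the 4 gaps become plus signs: C(4,3) = 4.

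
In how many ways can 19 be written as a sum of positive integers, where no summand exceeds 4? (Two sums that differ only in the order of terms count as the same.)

94

Systematic enumeration (by largest part, then next-largest, …) yields 94.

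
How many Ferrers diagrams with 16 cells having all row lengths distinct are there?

There are too many to list fully; the first 12 (by largest part) are:
16
15 + 1
14 + 2
13 + 3
13 + 2 + 1
12 + 4
12 + 3 + 1
11 + 5
11 + 4 + 1
11 + 3 + 2
10 + 6
10 + 5 + 1
…and 20 more, for 32 total.

32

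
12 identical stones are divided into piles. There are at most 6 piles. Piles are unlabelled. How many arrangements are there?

A partial list (first 12 by largest part):
12
11+1
10+2
10+1+1
9+3
9+2+1
9+1+1+1
8+4
8+3+1
8+2+2
8+2+1+1
8+1+1+1+1
…and 46 more, for 58 total.

58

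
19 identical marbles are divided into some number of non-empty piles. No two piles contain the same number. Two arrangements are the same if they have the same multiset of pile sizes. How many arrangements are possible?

54

A partial list (first 12 by largest part):
19
18 + 1
17 + 2
16 + 3
16 + 2 + 1
15 + 4
15 + 3 + 1
14 + 5
14 + 4 + 1
14 + 3 + 2
13 + 6
13 + 5 + 1
…and 42 more, for 54 total.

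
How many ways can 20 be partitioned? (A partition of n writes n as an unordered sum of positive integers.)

627

There are 627 such partitions.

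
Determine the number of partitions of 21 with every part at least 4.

There are too many to list fully; the first 12 (by largest part) are:
21
17 + 4
16 + 5
15 + 6
14 + 7
13 + 8
13 + 4 + 4
12 + 9
12 + 5 + 4
11 + 10
11 + 6 + 4
11 + 5 + 5
…and 15 more, for 27 total.

27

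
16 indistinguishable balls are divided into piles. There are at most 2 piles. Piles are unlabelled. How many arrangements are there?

They are:
16
15 + 1
14 + 2
13 + 3
12 + 4
11 + 5
10 + 6
9 + 7
8 + 8

9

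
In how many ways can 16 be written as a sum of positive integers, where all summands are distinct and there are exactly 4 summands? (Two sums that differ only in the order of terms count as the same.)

Listing the qualifying partitions of 16:
1, 2, 3, 10
1, 2, 4, 9
1, 2, 5, 8
1, 3, 4, 8
1, 2, 6, 7
1, 3, 5, 7
2, 3, 4, 7
1, 4, 5, 6
2, 3, 5, 6
That's 9 in total.

9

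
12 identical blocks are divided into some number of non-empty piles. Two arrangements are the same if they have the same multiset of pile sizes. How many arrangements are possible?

There are 77 such partitions.

77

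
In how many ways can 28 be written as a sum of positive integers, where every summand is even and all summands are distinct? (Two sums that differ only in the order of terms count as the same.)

Enumerating:
28
26+2
24+4
22+6
22+4+2
20+8
20+6+2
18+10
18+8+2
18+6+4
16+12
16+10+2
16+8+4
16+6+4+2
14+12+2
14+10+4
14+8+6
14+8+4+2
12+10+6
12+10+4+2
12+8+6+2
10+8+6+4

22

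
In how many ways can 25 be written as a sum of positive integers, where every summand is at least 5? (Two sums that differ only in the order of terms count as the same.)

30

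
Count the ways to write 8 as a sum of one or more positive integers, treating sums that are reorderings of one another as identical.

22

The partitions of 8 that satisfy the conditions:
8
7,1
6,2
6,1,1
5,3
5,2,1
5,1,1,1
4,4
4,3,1
4,2,2
4,2,1,1
4,1,1,1,1
3,3,2
3,3,1,1
3,2,2,1
3,2,1,1,1
3,1,1,1,1,1
2,2,2,2
2,2,2,1,1
2,2,1,1,1,1
2,1,1,1,1,1,1
1,1,1,1,1,1,1,1
Counting gives 22.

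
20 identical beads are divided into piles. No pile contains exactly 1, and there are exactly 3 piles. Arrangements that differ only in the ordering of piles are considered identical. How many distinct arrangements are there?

24

The partitions of 20 that satisfy the conditions:
2,2,16
2,3,15
2,4,14
3,3,14
2,5,13
3,4,13
2,6,12
3,5,12
4,4,12
2,7,11
3,6,11
4,5,11
2,8,10
3,7,10
4,6,10
5,5,10
2,9,9
3,8,9
4,7,9
5,6,9
4,8,8
5,7,8
6,6,8
6,7,7
Counting gives 24.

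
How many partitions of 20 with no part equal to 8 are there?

550

A full systematic count gives 550.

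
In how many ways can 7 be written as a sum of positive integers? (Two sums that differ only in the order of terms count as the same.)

15

They are:
7
6,1
5,2
5,1,1
4,3
4,2,1
4,1,1,1
3,3,1
3,2,2
3,2,1,1
3,1,1,1,1
2,2,2,1
2,2,1,1,1
2,1,1,1,1,1
1,1,1,1,1,1,1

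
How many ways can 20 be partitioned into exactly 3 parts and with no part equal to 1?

They are:
2,2,16
2,3,15
2,4,14
3,3,14
2,5,13
3,4,13
2,6,12
3,5,12
4,4,12
2,7,11
3,6,11
4,5,11
2,8,10
3,7,10
4,6,10
5,5,10
2,9,9
3,8,9
4,7,9
5,6,9
4,8,8
5,7,8
6,6,8
6,7,7
Counting gives 24.

24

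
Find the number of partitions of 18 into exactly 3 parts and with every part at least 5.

3

Enumerating:
5,5,8
5,6,7
6,6,6
Counting gives 3.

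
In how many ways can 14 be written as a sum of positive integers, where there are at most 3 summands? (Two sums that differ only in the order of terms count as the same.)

They are:
14
1, 13
2, 12
1, 1, 12
3, 11
1, 2, 11
4, 10
1, 3, 10
2, 2, 10
5, 9
1, 4, 9
2, 3, 9
6, 8
1, 5, 8
2, 4, 8
3, 3, 8
7, 7
1, 6, 7
2, 5, 7
3, 4, 7
2, 6, 6
3, 5, 6
4, 4, 6
4, 5, 5

24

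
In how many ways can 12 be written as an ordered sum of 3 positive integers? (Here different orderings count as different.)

Equivalently, choose which 2 of the 11 gaps become plus signs: C(11,2) = 55.

55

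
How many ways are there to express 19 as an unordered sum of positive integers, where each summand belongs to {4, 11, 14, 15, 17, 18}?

2

The partitions of 19 that satisfy the conditions:
15 + 4
11 + 4 + 4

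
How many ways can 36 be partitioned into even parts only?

Systematic enumeration (by largest part, then next-largest, …) yields 385.

385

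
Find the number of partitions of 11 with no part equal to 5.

45

A partial list (first 12 by largest part):
11
10, 1
9, 2
9, 1, 1
8, 3
8, 2, 1
8, 1, 1, 1
7, 4
7, 3, 1
7, 2, 2
7, 2, 1, 1
7, 1, 1, 1, 1
…and 33 more, for 45 total.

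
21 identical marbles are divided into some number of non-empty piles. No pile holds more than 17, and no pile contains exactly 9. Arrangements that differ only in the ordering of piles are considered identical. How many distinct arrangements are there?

A full systematic count gives 708.

708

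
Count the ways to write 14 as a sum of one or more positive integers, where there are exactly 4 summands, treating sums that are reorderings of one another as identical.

They are:
11 + 1 + 1 + 1
10 + 2 + 1 + 1
9 + 3 + 1 + 1
9 + 2 + 2 + 1
8 + 4 + 1 + 1
8 + 3 + 2 + 1
8 + 2 + 2 + 2
7 + 5 + 1 + 1
7 + 4 + 2 + 1
7 + 3 + 3 + 1
7 + 3 + 2 + 2
6 + 6 + 1 + 1
6 + 5 + 2 + 1
6 + 4 + 3 + 1
6 + 4 + 2 + 2
6 + 3 + 3 + 2
5 + 5 + 3 + 1
5 + 5 + 2 + 2
5 + 4 + 4 + 1
5 + 4 + 3 + 2
5 + 3 + 3 + 3
4 + 4 + 4 + 2
4 + 4 + 3 + 3
Counting gives 23.

23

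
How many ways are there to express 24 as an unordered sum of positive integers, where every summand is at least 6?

16

Listing the qualifying partitions of 24:
24
18, 6
17, 7
16, 8
15, 9
14, 10
13, 11
12, 12
12, 6, 6
11, 7, 6
10, 8, 6
10, 7, 7
9, 9, 6
9, 8, 7
8, 8, 8
6, 6, 6, 6
That's 16 in total.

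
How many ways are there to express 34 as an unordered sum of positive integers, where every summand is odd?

Direct enumeration gives 512 partitions.

512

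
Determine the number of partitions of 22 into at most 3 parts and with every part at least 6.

The partitions of 22 that satisfy the conditions:
22
6,16
7,15
8,14
9,13
10,12
11,11
6,6,10
6,7,9
6,8,8
7,7,8
Counting gives 11.

11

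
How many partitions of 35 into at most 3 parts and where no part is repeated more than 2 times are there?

120

Systematic enumeration (by largest part, then next-largest, …) yields 120.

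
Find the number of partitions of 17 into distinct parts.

A partial list (first 12 by largest part):
17
16 + 1
15 + 2
14 + 3
14 + 2 + 1
13 + 4
13 + 3 + 1
12 + 5
12 + 4 + 1
12 + 3 + 2
11 + 6
11 + 5 + 1
…and 26 more, for 38 total.

38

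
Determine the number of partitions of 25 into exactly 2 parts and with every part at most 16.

4

They are:
16, 9
15, 10
14, 11
13, 12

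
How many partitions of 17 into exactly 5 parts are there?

A partial list (first 12 by largest part):
13 + 1 + 1 + 1 + 1
12 + 2 + 1 + 1 + 1
11 + 3 + 1 + 1 + 1
11 + 2 + 2 + 1 + 1
10 + 4 + 1 + 1 + 1
10 + 3 + 2 + 1 + 1
10 + 2 + 2 + 2 + 1
9 + 5 + 1 + 1 + 1
9 + 4 + 2 + 1 + 1
9 + 3 + 3 + 1 + 1
9 + 3 + 2 + 2 + 1
9 + 2 + 2 + 2 + 2
…and 35 more, for 47 total.

47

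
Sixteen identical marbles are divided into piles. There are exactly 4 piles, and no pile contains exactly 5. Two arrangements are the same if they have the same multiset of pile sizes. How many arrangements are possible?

24

The partitions of 16 that satisfy the conditions:
13,1,1,1
12,2,1,1
11,3,1,1
11,2,2,1
10,4,1,1
10,3,2,1
10,2,2,2
9,4,2,1
9,3,3,1
9,3,2,2
8,6,1,1
8,4,3,1
8,4,2,2
8,3,3,2
7,7,1,1
7,6,2,1
7,4,4,1
7,4,3,2
7,3,3,3
6,6,3,1
6,6,2,2
6,4,4,2
6,4,3,3
4,4,4,4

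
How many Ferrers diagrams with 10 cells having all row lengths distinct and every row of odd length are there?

They are:
9+1
7+3
Counting gives 2.

2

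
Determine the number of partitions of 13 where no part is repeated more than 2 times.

There are too many to list fully; the first 12 (by largest part) are:
13
12, 1
11, 2
11, 1, 1
10, 3
10, 2, 1
9, 4
9, 3, 1
9, 2, 2
9, 2, 1, 1
8, 5
8, 4, 1
…and 32 more, for 44 total.

44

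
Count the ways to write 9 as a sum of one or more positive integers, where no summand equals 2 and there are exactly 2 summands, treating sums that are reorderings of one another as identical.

Enumerating:
1, 8
3, 6
4, 5
Counting gives 3.

3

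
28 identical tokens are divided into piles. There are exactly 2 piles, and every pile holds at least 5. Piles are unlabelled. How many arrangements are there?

10

Listing the qualifying partitions of 28:
5, 23
6, 22
7, 21
8, 20
9, 19
10, 18
11, 17
12, 16
13, 15
14, 14
Counting gives 10.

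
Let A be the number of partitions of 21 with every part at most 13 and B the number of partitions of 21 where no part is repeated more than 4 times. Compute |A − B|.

Partitions of 21 with every part at most 13: 747.
Partitions of 21 where no part is repeated more than 4 times: 505.
|747 − 505| = 242.

242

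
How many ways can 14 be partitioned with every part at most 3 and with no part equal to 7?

24

Enumerating:
3, 3, 3, 3, 2
3, 3, 3, 3, 1, 1
3, 3, 3, 2, 2, 1
3, 3, 3, 2, 1, 1, 1
3, 3, 3, 1, 1, 1, 1, 1
3, 3, 2, 2, 2, 2
3, 3, 2, 2, 2, 1, 1
3, 3, 2, 2, 1, 1, 1, 1
3, 3, 2, 1, 1, 1, 1, 1, 1
3, 3, 1, 1, 1, 1, 1, 1, 1, 1
3, 2, 2, 2, 2, 2, 1
3, 2, 2, 2, 2, 1, 1, 1
3, 2, 2, 2, 1, 1, 1, 1, 1
3, 2, 2, 1, 1, 1, 1, 1, 1, 1
3, 2, 1, 1, 1, 1, 1, 1, 1, 1, 1
3, 1, 1, 1, 1, 1, 1, 1, 1, 1, 1, 1
2, 2, 2, 2, 2, 2, 2
2, 2, 2, 2, 2, 2, 1, 1
2, 2, 2, 2, 2, 1, 1, 1, 1
2, 2, 2, 2, 1, 1, 1, 1, 1, 1
2, 2, 2, 1, 1, 1, 1, 1, 1, 1, 1
2, 2, 1, 1, 1, 1, 1, 1, 1, 1, 1, 1
2, 1, 1, 1, 1, 1, 1, 1, 1, 1, 1, 1, 1
1, 1, 1, 1, 1, 1, 1, 1, 1, 1, 1, 1, 1, 1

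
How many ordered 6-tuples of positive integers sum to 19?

Place 5 bars in the 18 internal gaps of a row of 19 dots: C(18,5) = 8568.

8568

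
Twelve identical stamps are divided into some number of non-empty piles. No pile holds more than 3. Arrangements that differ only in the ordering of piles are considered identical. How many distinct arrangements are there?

19

Enumerating:
3, 3, 3, 3
3, 3, 3, 2, 1
3, 3, 3, 1, 1, 1
3, 3, 2, 2, 2
3, 3, 2, 2, 1, 1
3, 3, 2, 1, 1, 1, 1
3, 3, 1, 1, 1, 1, 1, 1
3, 2, 2, 2, 2, 1
3, 2, 2, 2, 1, 1, 1
3, 2, 2, 1, 1, 1, 1, 1
3, 2, 1, 1, 1, 1, 1, 1, 1
3, 1, 1, 1, 1, 1, 1, 1, 1, 1
2, 2, 2, 2, 2, 2
2, 2, 2, 2, 2, 1, 1
2, 2, 2, 2, 1, 1, 1, 1
2, 2, 2, 1, 1, 1, 1, 1, 1
2, 2, 1, 1, 1, 1, 1, 1, 1, 1
2, 1, 1, 1, 1, 1, 1, 1, 1, 1, 1
1, 1, 1, 1, 1, 1, 1, 1, 1, 1, 1, 1
That's 19 in total.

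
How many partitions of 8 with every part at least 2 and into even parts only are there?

They are:
8
6,2
4,4
4,2,2
2,2,2,2
Counting gives 5.

5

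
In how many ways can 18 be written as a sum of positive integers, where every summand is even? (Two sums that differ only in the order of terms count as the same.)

30

There are too many to list fully; the first 12 (by largest part) are:
18
16+2
14+4
14+2+2
12+6
12+4+2
12+2+2+2
10+8
10+6+2
10+4+4
10+4+2+2
10+2+2+2+2
…and 18 more, for 30 total.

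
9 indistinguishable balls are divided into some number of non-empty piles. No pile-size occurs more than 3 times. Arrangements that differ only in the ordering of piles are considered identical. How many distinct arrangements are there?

They are:
9
8,1
7,2
7,1,1
6,3
6,2,1
6,1,1,1
5,4
5,3,1
5,2,2
5,2,1,1
4,4,1
4,3,2
4,3,1,1
4,2,2,1
4,2,1,1,1
3,3,3
3,3,2,1
3,3,1,1,1
3,2,2,2
3,2,2,1,1
2,2,2,1,1,1
That's 22 in total.

22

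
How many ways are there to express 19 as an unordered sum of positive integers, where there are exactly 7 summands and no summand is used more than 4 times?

52

A partial list (first 12 by largest part):
11+2+2+1+1+1+1
10+3+2+1+1+1+1
10+2+2+2+1+1+1
9+4+2+1+1+1+1
9+3+3+1+1+1+1
9+3+2+2+1+1+1
9+2+2+2+2+1+1
8+5+2+1+1+1+1
8+4+3+1+1+1+1
8+4+2+2+1+1+1
8+3+3+2+1+1+1
8+3+2+2+2+1+1
…and 40 more, for 52 total.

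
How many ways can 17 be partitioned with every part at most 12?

285

A full systematic count gives 285.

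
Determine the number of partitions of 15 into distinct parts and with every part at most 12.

24

The partitions of 15 that satisfy the conditions:
12,3
12,2,1
11,4
11,3,1
10,5
10,4,1
10,3,2
9,6
9,5,1
9,4,2
9,3,2,1
8,7
8,6,1
8,5,2
8,4,3
8,4,2,1
7,6,2
7,5,3
7,5,2,1
7,4,3,1
6,5,4
6,5,3,1
6,4,3,2
5,4,3,2,1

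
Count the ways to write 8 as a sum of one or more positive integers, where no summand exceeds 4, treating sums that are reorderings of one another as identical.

15

The partitions of 8 that satisfy the conditions:
4, 4
4, 3, 1
4, 2, 2
4, 2, 1, 1
4, 1, 1, 1, 1
3, 3, 2
3, 3, 1, 1
3, 2, 2, 1
3, 2, 1, 1, 1
3, 1, 1, 1, 1, 1
2, 2, 2, 2
2, 2, 2, 1, 1
2, 2, 1, 1, 1, 1
2, 1, 1, 1, 1, 1, 1
1, 1, 1, 1, 1, 1, 1, 1
Counting gives 15.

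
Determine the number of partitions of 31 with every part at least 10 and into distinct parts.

7

Enumerating:
31
21+10
20+11
19+12
18+13
17+14
16+15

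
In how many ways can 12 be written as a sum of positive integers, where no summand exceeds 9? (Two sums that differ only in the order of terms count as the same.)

Systematic enumeration (by largest part, then next-largest, …) yields 73.

73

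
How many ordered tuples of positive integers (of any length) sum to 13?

4096

Each of the 12 gaps between 13 units is either a break or not: 2^12 = 4096.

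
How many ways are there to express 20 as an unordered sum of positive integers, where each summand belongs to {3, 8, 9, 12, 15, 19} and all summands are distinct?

Listing the qualifying partitions of 20:
12+8
9+8+3
That's 2 in total.

2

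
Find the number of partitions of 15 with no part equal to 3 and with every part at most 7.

A partial list (first 12 by largest part):
7, 7, 1
7, 6, 2
7, 6, 1, 1
7, 5, 2, 1
7, 5, 1, 1, 1
7, 4, 4
7, 4, 2, 2
7, 4, 2, 1, 1
7, 4, 1, 1, 1, 1
7, 2, 2, 2, 2
7, 2, 2, 2, 1, 1
7, 2, 2, 1, 1, 1, 1
…and 54 more, for 66 total.

66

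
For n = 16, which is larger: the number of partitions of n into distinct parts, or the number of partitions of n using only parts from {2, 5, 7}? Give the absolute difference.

28

Partitions of 16 into distinct parts: 32.
Partitions of 16 using only parts from {2, 5, 7}: 4.
|32 − 4| = 28.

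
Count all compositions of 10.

Each of the 9 gaps between 10 units is either a break or not: 2^9 = 512.

512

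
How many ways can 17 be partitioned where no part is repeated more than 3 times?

Counting exhaustively, 166 partitions satisfy the conditions.

166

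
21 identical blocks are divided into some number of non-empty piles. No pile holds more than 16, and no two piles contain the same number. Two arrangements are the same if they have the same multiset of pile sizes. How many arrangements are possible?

69

There are too many to list fully; the first 12 (by largest part) are:
5, 16
1, 4, 16
2, 3, 16
6, 15
1, 5, 15
2, 4, 15
1, 2, 3, 15
7, 14
1, 6, 14
2, 5, 14
3, 4, 14
1, 2, 4, 14
…and 57 more, for 69 total.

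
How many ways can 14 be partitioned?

135

Counting exhaustively, 135 partitions satisfy the conditions.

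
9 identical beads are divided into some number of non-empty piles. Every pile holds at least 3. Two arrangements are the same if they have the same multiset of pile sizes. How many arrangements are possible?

4

They are:
9
6, 3
5, 4
3, 3, 3
Counting gives 4.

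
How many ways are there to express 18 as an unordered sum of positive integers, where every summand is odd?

There are too many to list fully; the first 12 (by largest part) are:
17+1
15+3
15+1+1+1
13+5
13+3+1+1
13+1+1+1+1+1
11+7
11+5+1+1
11+3+3+1
11+3+1+1+1+1
11+1+1+1+1+1+1+1
9+9
…and 34 more, for 46 total.

46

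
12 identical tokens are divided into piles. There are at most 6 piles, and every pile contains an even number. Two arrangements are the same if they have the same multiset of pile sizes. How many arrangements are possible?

11

They are:
12
10,2
8,4
8,2,2
6,6
6,4,2
6,2,2,2
4,4,4
4,4,2,2
4,2,2,2,2
2,2,2,2,2,2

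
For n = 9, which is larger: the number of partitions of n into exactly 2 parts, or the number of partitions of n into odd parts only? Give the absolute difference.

4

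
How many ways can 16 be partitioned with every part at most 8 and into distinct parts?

Listing the qualifying partitions of 16:
8+7+1
8+6+2
8+5+3
8+5+2+1
8+4+3+1
7+6+3
7+6+2+1
7+5+4
7+5+3+1
7+4+3+2
6+5+4+1
6+5+3+2
6+4+3+2+1
Counting gives 13.

13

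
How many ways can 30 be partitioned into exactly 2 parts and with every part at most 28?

14

Enumerating:
28, 2
27, 3
26, 4
25, 5
24, 6
23, 7
22, 8
21, 9
20, 10
19, 11
18, 12
17, 13
16, 14
15, 15
Counting gives 14.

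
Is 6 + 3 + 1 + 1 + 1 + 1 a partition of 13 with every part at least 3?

No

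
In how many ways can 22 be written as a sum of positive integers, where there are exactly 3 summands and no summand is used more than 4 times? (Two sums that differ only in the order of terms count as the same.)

40

A partial list (first 12 by largest part):
1 + 1 + 20
1 + 2 + 19
1 + 3 + 18
2 + 2 + 18
1 + 4 + 17
2 + 3 + 17
1 + 5 + 16
2 + 4 + 16
3 + 3 + 16
1 + 6 + 15
2 + 5 + 15
3 + 4 + 15
…and 28 more, for 40 total.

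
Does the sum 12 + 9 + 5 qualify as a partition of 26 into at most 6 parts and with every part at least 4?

Yes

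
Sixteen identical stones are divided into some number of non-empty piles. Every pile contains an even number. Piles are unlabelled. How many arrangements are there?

Enumerating:
16
14, 2
12, 4
12, 2, 2
10, 6
10, 4, 2
10, 2, 2, 2
8, 8
8, 6, 2
8, 4, 4
8, 4, 2, 2
8, 2, 2, 2, 2
6, 6, 4
6, 6, 2, 2
6, 4, 4, 2
6, 4, 2, 2, 2
6, 2, 2, 2, 2, 2
4, 4, 4, 4
4, 4, 4, 2, 2
4, 4, 2, 2, 2, 2
4, 2, 2, 2, 2, 2, 2
2, 2, 2, 2, 2, 2, 2, 2
That's 22 in total.

22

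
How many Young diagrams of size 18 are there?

Systematic enumeration (by largest part, then next-largest, …) yields 385.

385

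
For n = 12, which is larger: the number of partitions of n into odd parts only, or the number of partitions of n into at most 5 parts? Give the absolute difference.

Partitions of 12 into odd parts only: 15.
Partitions of 12 into at most 5 parts: 47.
|15 − 47| = 32.

32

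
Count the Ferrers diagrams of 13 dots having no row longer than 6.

71

Counting exhaustively, 71 partitions satisfy the conditions.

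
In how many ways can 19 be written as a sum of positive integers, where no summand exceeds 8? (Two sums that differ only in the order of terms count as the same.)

352

There are 352 such partitions.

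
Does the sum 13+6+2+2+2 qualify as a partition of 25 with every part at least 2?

The parts sum to 25, and the condition 'every summand is at least 2' holds.

Yes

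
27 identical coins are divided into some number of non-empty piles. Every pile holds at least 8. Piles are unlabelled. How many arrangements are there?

10

They are:
27
8 + 19
9 + 18
10 + 17
11 + 16
12 + 15
13 + 14
8 + 8 + 11
8 + 9 + 10
9 + 9 + 9
Counting gives 10.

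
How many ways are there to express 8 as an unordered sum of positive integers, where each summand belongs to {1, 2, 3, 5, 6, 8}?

16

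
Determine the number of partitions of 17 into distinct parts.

38

There are too many to list fully; the first 12 (by largest part) are:
17
16,1
15,2
14,3
14,2,1
13,4
13,3,1
12,5
12,4,1
12,3,2
11,6
11,5,1
…and 26 more, for 38 total.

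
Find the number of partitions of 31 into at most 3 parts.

96

A full systematic count gives 96.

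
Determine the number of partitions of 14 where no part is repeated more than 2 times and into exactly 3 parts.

16

They are:
1, 1, 12
1, 2, 11
1, 3, 10
2, 2, 10
1, 4, 9
2, 3, 9
1, 5, 8
2, 4, 8
3, 3, 8
1, 6, 7
2, 5, 7
3, 4, 7
2, 6, 6
3, 5, 6
4, 4, 6
4, 5, 5
That's 16 in total.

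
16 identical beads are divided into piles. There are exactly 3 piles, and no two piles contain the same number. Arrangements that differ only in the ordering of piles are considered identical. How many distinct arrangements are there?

14

The partitions of 16 that satisfy the conditions:
13, 2, 1
12, 3, 1
11, 4, 1
11, 3, 2
10, 5, 1
10, 4, 2
9, 6, 1
9, 5, 2
9, 4, 3
8, 7, 1
8, 6, 2
8, 5, 3
7, 6, 3
7, 5, 4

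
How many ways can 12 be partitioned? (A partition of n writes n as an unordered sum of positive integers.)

77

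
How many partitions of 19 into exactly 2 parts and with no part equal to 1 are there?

8

Enumerating:
17 + 2
16 + 3
15 + 4
14 + 5
13 + 6
12 + 7
11 + 8
10 + 9
Counting gives 8.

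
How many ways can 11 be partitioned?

56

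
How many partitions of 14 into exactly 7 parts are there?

The partitions of 14 that satisfy the conditions:
8 + 1 + 1 + 1 + 1 + 1 + 1
7 + 2 + 1 + 1 + 1 + 1 + 1
6 + 3 + 1 + 1 + 1 + 1 + 1
6 + 2 + 2 + 1 + 1 + 1 + 1
5 + 4 + 1 + 1 + 1 + 1 + 1
5 + 3 + 2 + 1 + 1 + 1 + 1
5 + 2 + 2 + 2 + 1 + 1 + 1
4 + 4 + 2 + 1 + 1 + 1 + 1
4 + 3 + 3 + 1 + 1 + 1 + 1
4 + 3 + 2 + 2 + 1 + 1 + 1
4 + 2 + 2 + 2 + 2 + 1 + 1
3 + 3 + 3 + 2 + 1 + 1 + 1
3 + 3 + 2 + 2 + 2 + 1 + 1
3 + 2 + 2 + 2 + 2 + 2 + 1
2 + 2 + 2 + 2 + 2 + 2 + 2

15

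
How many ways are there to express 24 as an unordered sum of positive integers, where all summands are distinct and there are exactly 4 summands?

There are too many to list fully; the first 12 (by largest part) are:
18,3,2,1
17,4,2,1
16,5,2,1
16,4,3,1
15,6,2,1
15,5,3,1
15,4,3,2
14,7,2,1
14,6,3,1
14,5,4,1
14,5,3,2
13,8,2,1
…and 35 more, for 47 total.

47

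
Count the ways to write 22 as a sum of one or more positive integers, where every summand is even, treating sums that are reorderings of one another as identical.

A partial list (first 12 by largest part):
22
20+2
18+4
18+2+2
16+6
16+4+2
16+2+2+2
14+8
14+6+2
14+4+4
14+4+2+2
14+2+2+2+2
…and 44 more, for 56 total.

56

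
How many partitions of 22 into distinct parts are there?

There are 89 such partitions.

89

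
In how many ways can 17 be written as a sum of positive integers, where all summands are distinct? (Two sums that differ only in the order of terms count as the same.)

There are too many to list fully; the first 12 (by largest part) are:
17
16, 1
15, 2
14, 3
14, 2, 1
13, 4
13, 3, 1
12, 5
12, 4, 1
12, 3, 2
11, 6
11, 5, 1
…and 26 more, for 38 total.

38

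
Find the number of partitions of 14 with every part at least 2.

34

There are too many to list fully; the first 12 (by largest part) are:
14
12,2
11,3
10,4
10,2,2
9,5
9,3,2
8,6
8,4,2
8,3,3
8,2,2,2
7,7
…and 22 more, for 34 total.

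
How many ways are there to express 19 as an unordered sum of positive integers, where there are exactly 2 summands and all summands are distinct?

Listing the qualifying partitions of 19:
1+18
2+17
3+16
4+15
5+14
6+13
7+12
8+11
9+10

9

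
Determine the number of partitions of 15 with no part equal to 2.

There are 75 such partitions.

75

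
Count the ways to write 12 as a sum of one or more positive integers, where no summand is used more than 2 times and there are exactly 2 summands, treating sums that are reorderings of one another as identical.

They are:
11+1
10+2
9+3
8+4
7+5
6+6
Counting gives 6.

6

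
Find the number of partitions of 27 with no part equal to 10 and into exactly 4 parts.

Counting exhaustively, 126 partitions satisfy the conditions.

126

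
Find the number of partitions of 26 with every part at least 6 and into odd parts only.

4

The partitions of 26 that satisfy the conditions:
19+7
17+9
15+11
13+13
Counting gives 4.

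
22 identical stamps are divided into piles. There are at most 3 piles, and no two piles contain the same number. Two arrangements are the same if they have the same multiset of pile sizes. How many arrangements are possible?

A partial list (first 12 by largest part):
22
21,1
20,2
19,3
19,2,1
18,4
18,3,1
17,5
17,4,1
17,3,2
16,6
16,5,1
…and 29 more, for 41 total.

41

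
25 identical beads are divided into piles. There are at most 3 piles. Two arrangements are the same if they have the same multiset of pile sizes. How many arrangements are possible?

65

There are too many to list fully; the first 12 (by largest part) are:
25
24 + 1
23 + 2
23 + 1 + 1
22 + 3
22 + 2 + 1
21 + 4
21 + 3 + 1
21 + 2 + 2
20 + 5
20 + 4 + 1
20 + 3 + 2
…and 53 more, for 65 total.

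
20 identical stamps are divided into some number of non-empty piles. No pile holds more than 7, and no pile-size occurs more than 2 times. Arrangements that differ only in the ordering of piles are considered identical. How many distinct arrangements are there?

There are too many to list fully; the first 12 (by largest part) are:
7 + 7 + 6
7 + 7 + 5 + 1
7 + 7 + 4 + 2
7 + 7 + 4 + 1 + 1
7 + 7 + 3 + 3
7 + 7 + 3 + 2 + 1
7 + 7 + 2 + 2 + 1 + 1
7 + 6 + 6 + 1
7 + 6 + 5 + 2
7 + 6 + 5 + 1 + 1
7 + 6 + 4 + 3
7 + 6 + 4 + 2 + 1
…and 53 more, for 65 total.

65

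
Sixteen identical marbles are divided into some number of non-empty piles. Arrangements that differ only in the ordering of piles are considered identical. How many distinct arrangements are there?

231

A full systematic count gives 231.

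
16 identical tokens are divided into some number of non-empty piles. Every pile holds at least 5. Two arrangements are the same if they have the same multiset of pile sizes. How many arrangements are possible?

The partitions of 16 that satisfy the conditions:
16
11, 5
10, 6
9, 7
8, 8
6, 5, 5

6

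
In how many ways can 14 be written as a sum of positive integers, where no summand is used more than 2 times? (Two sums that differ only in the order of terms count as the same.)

57

There are too many to list fully; the first 12 (by largest part) are:
14
13 + 1
12 + 2
12 + 1 + 1
11 + 3
11 + 2 + 1
10 + 4
10 + 3 + 1
10 + 2 + 2
10 + 2 + 1 + 1
9 + 5
9 + 4 + 1
…and 45 more, for 57 total.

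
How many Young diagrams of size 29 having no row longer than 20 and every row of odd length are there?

242

Enumerating by decreasing first part gives 242 partitions in all.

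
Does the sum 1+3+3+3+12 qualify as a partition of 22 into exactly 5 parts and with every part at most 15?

Yes

The parts sum to 22, and the condition 'there are exactly 5 summands' holds; the condition 'no summand exceeds 15' holds.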